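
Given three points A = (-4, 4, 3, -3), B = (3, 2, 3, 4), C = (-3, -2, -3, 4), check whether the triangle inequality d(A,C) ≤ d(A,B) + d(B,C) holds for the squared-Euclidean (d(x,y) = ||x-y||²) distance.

d(A,B) = 7² + 2² + 0² + 7² = 102, d(B,C) = 6² + 4² + 6² + 0² = 88, d(A,C) = 1² + 6² + 6² + 7² = 122.
d(A,C) = 122 ≤ 102 + 88 = 190. Triangle inequality is satisfied.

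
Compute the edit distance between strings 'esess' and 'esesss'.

Let D[i][j] be the edit distance between the first i characters of 'esess' and the first j characters of 'esesss', with D[i][0] = i, D[0][j] = j, and D[i][j] = D[i-1][j-1] if the characters match, else 1 + min(D[i-1][j], D[i][j-1], D[i-1][j-1]). Filling the table (rows: prefixes of 'esess', columns: prefixes of 'esesss'):
     ε  e  s  e  s  s  s
  ε  0  1  2  3  4  5  6
  e  1  0  1  2  3  4  5
  s  2  1  0  1  2  3  4
  e  3  2  1  0  1  2  3
  s  4  3  2  1  0  1  2
  s  5  4  3  2  1  0  1
The bottom-right entry gives D[5][6] = 1, so no sequence of fewer than 1 edit works. Backtracking through the table gives one optimal edit sequence (1 edit):
  esess → esesss (ins s @4)
Edit distance = 1.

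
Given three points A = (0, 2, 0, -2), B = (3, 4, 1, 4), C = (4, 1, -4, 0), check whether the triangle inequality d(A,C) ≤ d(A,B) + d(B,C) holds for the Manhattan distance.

d(A,B) = 3 + 2 + 1 + 6 = 12, d(B,C) = 1 + 3 + 5 + 4 = 13, d(A,C) = 4 + 1 + 4 + 2 = 11.
d(A,C) = 11 ≤ 12 + 13 = 25. Triangle inequality is satisfied.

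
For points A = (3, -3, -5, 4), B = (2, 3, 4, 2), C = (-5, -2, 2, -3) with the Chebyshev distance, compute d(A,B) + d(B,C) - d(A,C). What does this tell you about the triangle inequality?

d(A,B) = max(1, 6, 9, 2) = 9, d(B,C) = max(7, 5, 2, 5) = 7, d(A,C) = max(8, 1, 7, 7) = 8.
d(A,B) + d(B,C) - d(A,C) = 9 + 7 - 8 = 16 - 8 = 8. This is ≥ 0, so the triangle inequality holds for these points.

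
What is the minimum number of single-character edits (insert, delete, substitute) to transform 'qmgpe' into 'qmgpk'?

Let D[i][j] be the edit distance between the first i characters of 'qmgpe' and the first j characters of 'qmgpk', with D[i][0] = i, D[0][j] = j, and D[i][j] = D[i-1][j-1] if the characters match, else 1 + min(D[i-1][j], D[i][j-1], D[i-1][j-1]). Filling the table (rows: prefixes of 'qmgpe', columns: prefixes of 'qmgpk'):
     ε  q  m  g  p  k
  ε  0  1  2  3  4  5
  q  1  0  1  2  3  4
  m  2  1  0  1  2  3
  g  3  2  1  0  1  2
  p  4  3  2  1  0  1
  e  5  4  3  2  1  1
The bottom-right entry gives D[5][5] = 1, so no sequence of fewer than 1 edit works. Backtracking through the table gives one optimal edit sequence (1 edit):
  qmgpe → qmgpk (sub e→k @5)
Edit distance = 1.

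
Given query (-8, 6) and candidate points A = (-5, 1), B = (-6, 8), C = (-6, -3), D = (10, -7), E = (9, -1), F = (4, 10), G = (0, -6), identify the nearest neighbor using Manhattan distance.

Distances: d(A) = 8, d(B) = 4, d(C) = 11, d(D) = 31, d(E) = 24, d(F) = 16, d(G) = 20. Nearest: B = (-6, 8) with distance 4.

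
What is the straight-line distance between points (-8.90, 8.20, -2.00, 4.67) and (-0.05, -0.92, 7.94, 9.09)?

√(Σ(x_i - y_i)²) = √((-8.9 - (-0.05))² + (8.2 - (-0.92))² + (-2 - 7.94)² + (4.67 - 9.09)²)
= √((-8.85)² + 9.12² + (-9.94)² + (-4.42)²) = √(78.3225 + 83.1744 + 98.8036 + 19.5364) = √279.8369 ≈ 16.7283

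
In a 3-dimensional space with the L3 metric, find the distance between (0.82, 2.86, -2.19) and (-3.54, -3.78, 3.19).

(Σ|x_i - y_i|^3)^(1/3) = (|0.82 - (-3.54)|^3 + |2.86 - (-3.78)|^3 + |-2.19 - 3.19|^3)^(1/3)
= (4.36^3 + 6.64^3 + 5.38^3)^(1/3) ≈ (82.8819 + 292.7549 + 155.7209)^(1/3) = (531.3577)^(1/3) ≈ 8.0996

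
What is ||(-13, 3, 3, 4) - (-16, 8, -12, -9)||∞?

max(|x_i - y_i|) = max(|-13 - (-16)|, |3 - 8|, |3 - (-12)|, |4 - (-9)|) = max(3, 5, 15, 13) = 15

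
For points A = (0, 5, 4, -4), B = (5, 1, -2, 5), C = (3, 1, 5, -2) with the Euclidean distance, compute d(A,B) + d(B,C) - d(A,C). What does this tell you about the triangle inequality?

d(A,B) = √(5² + 4² + 6² + 9²) = √158 ≈ 12.5698, d(B,C) = √(2² + 0² + 7² + 7²) = √102 ≈ 10.0995, d(A,C) = √(3² + 4² + 1² + 2²) = √30 ≈ 5.4772.
d(A,B) + d(B,C) - d(A,C) = 12.5698 + 10.0995 - 5.4772 = 22.6693 - 5.4772 = 17.1921 (to 4 decimal places). This is ≥ 0, so the triangle inequality holds for these points.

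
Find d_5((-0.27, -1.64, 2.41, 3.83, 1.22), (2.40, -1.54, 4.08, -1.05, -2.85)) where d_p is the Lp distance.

(Σ|x_i - y_i|^5)^(1/5) = (|-0.27 - 2.4|^5 + |-1.64 - (-1.54)|^5 + |2.41 - 4.08|^5 + |3.83 - (-1.05)|^5 + |1.22 - (-2.85)|^5)^(1/5)
= (2.67^5 + 0.1^5 + 1.67^5 + 4.88^5 + 4.07^5)^(1/5) ≈ (135.6926 + 0 + 12.9892 + 2767.5732 + 1116.7914)^(1/5) = (4033.0464)^(1/5) ≈ 5.2617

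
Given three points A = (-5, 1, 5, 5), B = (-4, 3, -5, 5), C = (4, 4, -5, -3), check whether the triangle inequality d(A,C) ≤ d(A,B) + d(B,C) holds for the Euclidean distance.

d(A,B) = √(1² + 2² + 10² + 0²) = √105 ≈ 10.247, d(B,C) = √(8² + 1² + 0² + 8²) = √129 ≈ 11.3578, d(A,C) = √(9² + 3² + 10² + 8²) = √254 ≈ 15.9374.
d(A,C) ≈ 15.9374 ≤ 10.247 + 11.3578 = 21.6048. Triangle inequality is satisfied.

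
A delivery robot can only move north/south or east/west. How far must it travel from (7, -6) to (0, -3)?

Σ|x_i - y_i| = |7 - 0| + |-6 - (-3)| = 7 + 3 = 10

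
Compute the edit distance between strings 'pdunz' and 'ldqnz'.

Let D[i][j] be the edit distance between the first i characters of 'pdunz' and the first j characters of 'ldqnz', with D[i][0] = i, D[0][j] = j, and D[i][j] = D[i-1][j-1] if the characters match, else 1 + min(D[i-1][j], D[i][j-1], D[i-1][j-1]). Filling the table (rows: prefixes of 'pdunz', columns: prefixes of 'ldqnz'):
     ε  l  d  q  n  z
  ε  0  1  2  3  4  5
  p  1  1  2  3  4  5
  d  2  2  1  2  3  4
  u  3  3  2  2  3  4
  n  4  4  3  3  2  3
  z  5  5  4  4  3  2
The bottom-right entry gives D[5][5] = 2, so no sequence of fewer than 2 edits works. Backtracking through the table gives one optimal edit sequence (2 edits):
  pdunz → ldunz (sub p→l @1)
  ldunz → ldqnz (sub u→q @3)
Edit distance = 2.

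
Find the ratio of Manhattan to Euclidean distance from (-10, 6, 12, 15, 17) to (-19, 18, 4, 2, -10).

L1 = |-10 - (-19)| + |6 - 18| + |12 - 4| + |15 - 2| + |17 - (-10)| = 9 + 12 + 8 + 13 + 27 = 69
L2 = √(9² + 12² + 8² + 13² + 27²) = √1187 ≈ 34.4529
L1 ≥ L2 always (equality iff movement is along one axis); L1 > L2 here.
Ratio L1/L2 = 69/√1187 ≈ 2.0027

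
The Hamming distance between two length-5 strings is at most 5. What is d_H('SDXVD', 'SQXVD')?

Differing positions: 2. Hamming distance = 1. The maximum possible Hamming distance for length-5 strings is 5, so d_H/5 = 1/5 = 0.2.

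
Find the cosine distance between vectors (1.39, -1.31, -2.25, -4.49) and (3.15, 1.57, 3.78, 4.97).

With u = (1.39, -1.31, -2.25, -4.49), v = (3.15, 1.57, 3.78, 4.97):
u·v = 1.39·3.15 + (-1.31)·1.57 + (-2.25)·3.78 + (-4.49)·4.97 = 4.3785 + (-2.0567) + (-8.505) + (-22.3153) = -28.4985.
|u| = √(1.39² + (-1.31)² + (-2.25)² + (-4.49)²) = √(1.9321 + 1.7161 + 5.0625 + 20.1601) = √28.8708, |v| = √(3.15² + 1.57² + 3.78² + 4.97²) = √(9.9225 + 2.4649 + 14.2884 + 24.7009) = √51.3767.
cos θ = (u·v)/(|u||v|) = -28.4985/(√28.8708·√51.3767) ≈ -0.74
Cosine distance = 1 - cos θ ≈ 1 - (-0.74) = 1.74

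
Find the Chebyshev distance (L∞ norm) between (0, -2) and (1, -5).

max(|x_i - y_i|) = max(|0 - 1|, |-2 - (-5)|) = max(1, 3) = 3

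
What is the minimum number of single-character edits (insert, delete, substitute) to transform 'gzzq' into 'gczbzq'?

Let D[i][j] be the edit distance between the first i characters of 'gzzq' and the first j characters of 'gczbzq', with D[i][0] = i, D[0][j] = j, and D[i][j] = D[i-1][j-1] if the characters match, else 1 + min(D[i-1][j], D[i][j-1], D[i-1][j-1]). Filling the table (rows: prefixes of 'gzzq', columns: prefixes of 'gczbzq'):
     ε  g  c  z  b  z  q
  ε  0  1  2  3  4  5  6
  g  1  0  1  2  3  4  5
  z  2  1  1  1  2  3  4
  z  3  2  2  1  2  2  3
  q  4  3  3  2  2  3  2
The bottom-right entry gives D[4][6] = 2, so no sequence of fewer than 2 edits works. Backtracking through the table gives one optimal edit sequence (2 edits):
  gzzq → gczzq (ins c @2)
  gczzq → gczbzq (ins b @4)
Edit distance = 2.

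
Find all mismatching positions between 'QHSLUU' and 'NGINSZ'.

Differing positions: 1, 2, 3, 4, 5, 6. Hamming distance = 6.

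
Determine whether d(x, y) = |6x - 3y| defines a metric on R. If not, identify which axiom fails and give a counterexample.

No. d fails symmetry: d(9, 3) = |6·9 - 3·3| = |45| = 45, but d(3, 9) = |6·3 - 3·9| = |-9| = 9. Since 45 ≠ 9, d(x,y) ≠ d(y,x) in general.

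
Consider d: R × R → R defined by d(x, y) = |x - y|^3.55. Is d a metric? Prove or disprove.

No. d(x,y) = |x-y|^3.55 fails the triangle inequality since p = 3.55 > 1. Counterexample: x = -2, y = 1, z = 5. d(x,z) = |-2 - 5|^3.55 = 7^3.55 ≈ 1000.2258, but d(x,y) + d(y,z) = 3^3.55 + 4^3.55 ≈ 49.4061 + 137.187 = 186.5931. Since 1000.2258 > 186.5931, the triangle inequality is violated.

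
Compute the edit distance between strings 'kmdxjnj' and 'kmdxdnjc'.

Let D[i][j] be the edit distance between the first i characters of 'kmdxjnj' and the first j characters of 'kmdxdnjc', with D[i][0] = i, D[0][j] = j, and D[i][j] = D[i-1][j-1] if the characters match, else 1 + min(D[i-1][j], D[i][j-1], D[i-1][j-1]). Filling the table (rows: prefixes of 'kmdxjnj', columns: prefixes of 'kmdxdnjc'):
     ε  k  m  d  x  d  n  j  c
  ε  0  1  2  3  4  5  6  7  8
  k  1  0  1  2  3  4  5  6  7
  m  2  1  0  1  2  3  4  5  6
  d  3  2  1  0  1  2  3  4  5
  x  4  3  2  1  0  1  2  3  4
  j  5  4  3  2  1  1  2  2  3
  n  6  5  4  3  2  2  1  2  3
  j  7  6  5  4  3  3  2  1  2
The bottom-right entry gives D[7][8] = 2, so no sequence of fewer than 2 edits works. Backtracking through the table gives one optimal edit sequence (2 edits):
  kmdxjnj → kmdxdnj (sub j→d @5)
  kmdxdnj → kmdxdnjc (ins c @8)
Edit distance = 2.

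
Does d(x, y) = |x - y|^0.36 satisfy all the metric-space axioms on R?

Yes. With 0 < p = 0.36 ≤ 1, d(x,y) = |x-y|^0.36 is a metric on R. Non-negativity and symmetry are immediate; |x-y|^0.36 = 0 ⟺ |x-y| = 0 ⟺ x = y. For the triangle inequality, the function t ↦ t^0.36 is subadditive on [0,∞) when p ≤ 1, so |x-z|^0.36 ≤ (|x-y| + |y-z|)^0.36 ≤ |x-y|^0.36 + |y-z|^0.36.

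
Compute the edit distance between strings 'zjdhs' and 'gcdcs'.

Let D[i][j] be the edit distance between the first i characters of 'zjdhs' and the first j characters of 'gcdcs', with D[i][0] = i, D[0][j] = j, and D[i][j] = D[i-1][j-1] if the characters match, else 1 + min(D[i-1][j], D[i][j-1], D[i-1][j-1]). Filling the table (rows: prefixes of 'zjdhs', columns: prefixes of 'gcdcs'):
     ε  g  c  d  c  s
  ε  0  1  2  3  4  5
  z  1  1  2  3  4  5
  j  2  2  2  3  4  5
  d  3  3  3  2  3  4
  h  4  4  4  3  3  4
  s  5  5  5  4  4  3
The bottom-right entry gives D[5][5] = 3, so no sequence of fewer than 3 edits works. Backtracking through the table gives one optimal edit sequence (3 edits):
  zjdhs → gjdhs (sub z→g @1)
  gjdhs → gcdhs (sub j→c @2)
  gcdhs → gcdcs (sub h→c @4)
Edit distance = 3.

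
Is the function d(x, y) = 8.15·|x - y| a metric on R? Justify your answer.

Yes. Since |x - y| is a metric on R and 8.15 > 0, the positive scalar multiple 8.15·|x - y| is also a metric: scaling by a positive constant preserves non-negativity, identity (d=0 ⟺ |x-y|=0 ⟺ x=y), symmetry, and the triangle inequality.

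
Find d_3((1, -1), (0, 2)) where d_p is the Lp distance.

(Σ|x_i - y_i|^3)^(1/3) = (|1 - 0|^3 + |-1 - 2|^3)^(1/3)
= (1^3 + 3^3)^(1/3) = (1 + 27)^(1/3) = (28)^(1/3) ≈ 3.0366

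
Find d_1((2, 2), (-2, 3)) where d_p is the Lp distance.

Σ|x_i - y_i| = |2 - (-2)| + |2 - 3| = 4 + 1 = 5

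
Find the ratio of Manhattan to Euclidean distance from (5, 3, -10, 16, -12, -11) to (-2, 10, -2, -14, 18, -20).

L1 = |5 - (-2)| + |3 - 10| + |-10 - (-2)| + |16 - (-14)| + |-12 - 18| + |-11 - (-20)| = 7 + 7 + 8 + 30 + 30 + 9 = 91
L2 = √(7² + 7² + 8² + 30² + 30² + 9²) = √2043 ≈ 45.1996
L1 ≥ L2 always (equality iff movement is along one axis); L1 > L2 here.
Ratio L1/L2 = 91/√2043 ≈ 2.0133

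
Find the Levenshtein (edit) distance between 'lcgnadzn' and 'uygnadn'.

Let D[i][j] be the edit distance between the first i characters of 'lcgnadzn' and the first j characters of 'uygnadn', with D[i][0] = i, D[0][j] = j, and D[i][j] = D[i-1][j-1] if the characters match, else 1 + min(D[i-1][j], D[i][j-1], D[i-1][j-1]). Filling the table (rows: prefixes of 'lcgnadzn', columns: prefixes of 'uygnadn'):
     ε  u  y  g  n  a  d  n
  ε  0  1  2  3  4  5  6  7
  l  1  1  2  3  4  5  6  7
  c  2  2  2  3  4  5  6  7
  g  3  3  3  2  3  4  5  6
  n  4  4  4  3  2  3  4  5
  a  5  5  5  4  3  2  3  4
  d  6  6  6  5  4  3  2  3
  z  7  7  7  6  5  4  3  3
  n  8  8  8  7  6  5  4  3
The bottom-right entry gives D[8][7] = 3, so no sequence of fewer than 3 edits works. Backtracking through the table gives one optimal edit sequence (3 edits):
  lcgnadzn → ucgnadzn (sub l→u @1)
  ucgnadzn → uygnadzn (sub c→y @2)
  uygnadzn → uygnadn (del z @7)
Edit distance = 3.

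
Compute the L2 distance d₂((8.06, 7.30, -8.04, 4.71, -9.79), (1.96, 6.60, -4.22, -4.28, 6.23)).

√(Σ(x_i - y_i)²) = √((8.06 - 1.96)² + (7.3 - 6.6)² + (-8.04 - (-4.22))² + (4.71 - (-4.28))² + (-9.79 - 6.23)²)
= √(6.1² + 0.7² + (-3.82)² + 8.99² + (-16.02)²) = √(37.21 + 0.49 + 14.5924 + 80.8201 + 256.6404) = √389.7529 ≈ 19.7422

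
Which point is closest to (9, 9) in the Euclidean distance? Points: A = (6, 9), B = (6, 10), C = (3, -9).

Distances: d(A) = 3, d(B) ≈ 3.1623, d(C) ≈ 18.9737. Nearest: A = (6, 9) with distance 3.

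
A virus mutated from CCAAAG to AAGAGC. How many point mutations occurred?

Differing positions: 1, 2, 3, 5, 6. Hamming distance = 5.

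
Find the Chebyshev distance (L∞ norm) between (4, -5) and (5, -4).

max(|x_i - y_i|) = max(|4 - 5|, |-5 - (-4)|) = max(1, 1) = 1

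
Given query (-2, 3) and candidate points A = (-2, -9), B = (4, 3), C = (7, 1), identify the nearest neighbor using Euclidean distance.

Distances: d(A) = 12, d(B) = 6, d(C) ≈ 9.2195. Nearest: B = (4, 3) with distance 6.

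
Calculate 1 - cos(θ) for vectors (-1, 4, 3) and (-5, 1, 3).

With u = (-1, 4, 3), v = (-5, 1, 3):
u·v = (-1)·(-5) + 4·1 + 3·3 = 5 + 4 + 9 = 18.
|u| = √((-1)² + 4² + 3²) = √26, |v| = √((-5)² + 1² + 3²) = √35, so |u||v| = √(26·35) = √910.
cos θ = (u·v)/(|u||v|) = 18/√910 ≈ 0.5967
Cosine distance = 1 - cos θ ≈ 1 - 0.5967 = 0.4033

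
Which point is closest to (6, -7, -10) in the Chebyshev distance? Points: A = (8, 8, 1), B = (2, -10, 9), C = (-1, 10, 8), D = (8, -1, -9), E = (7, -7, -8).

Distances: d(A) = 15, d(B) = 19, d(C) = 18, d(D) = 6, d(E) = 2. Nearest: E = (7, -7, -8) with distance 2.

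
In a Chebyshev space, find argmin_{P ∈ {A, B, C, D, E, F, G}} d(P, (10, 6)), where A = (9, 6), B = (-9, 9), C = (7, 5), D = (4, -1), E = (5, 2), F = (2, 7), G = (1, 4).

Distances: d(A) = 1, d(B) = 19, d(C) = 3, d(D) = 7, d(E) = 5, d(F) = 8, d(G) = 9. Nearest: A = (9, 6) with distance 1.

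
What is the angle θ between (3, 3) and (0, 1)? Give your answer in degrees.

With u = (3, 3), v = (0, 1):
u·v = 3·0 + 3·1 = 0 + 3 = 3.
|u| = √(3² + 3²) = √18, |v| = √(0² + 1²) = √1, so |u||v| = √(18·1) = √18.
cos θ = (u·v)/(|u||v|) = 3/√18 ≈ 0.707107
θ = arccos(0.707107) ≈ 45°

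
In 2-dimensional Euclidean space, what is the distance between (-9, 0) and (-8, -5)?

√(Σ(x_i - y_i)²) = √((-9 - (-8))² + (0 - (-5))²)
= √((-1)² + 5²) = √(1 + 25) = √26 ≈ 5.099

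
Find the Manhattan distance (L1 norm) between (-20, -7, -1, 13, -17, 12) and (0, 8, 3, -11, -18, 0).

Σ|x_i - y_i| = |-20 - 0| + |-7 - 8| + |-1 - 3| + |13 - (-11)| + |-17 - (-18)| + |12 - 0| = 20 + 15 + 4 + 24 + 1 + 12 = 76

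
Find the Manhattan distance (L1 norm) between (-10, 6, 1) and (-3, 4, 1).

Σ|x_i - y_i| = |-10 - (-3)| + |6 - 4| + |1 - 1| = 7 + 2 + 0 = 9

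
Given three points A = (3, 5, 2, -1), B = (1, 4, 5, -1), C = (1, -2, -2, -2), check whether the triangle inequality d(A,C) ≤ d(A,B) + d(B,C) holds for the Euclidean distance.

d(A,B) = √(2² + 1² + 3² + 0²) = √14 ≈ 3.7417, d(B,C) = √(0² + 6² + 7² + 1²) = √86 ≈ 9.2736, d(A,C) = √(2² + 7² + 4² + 1²) = √70 ≈ 8.3666.
d(A,C) ≈ 8.3666 ≤ 3.7417 + 9.2736 = 13.0153. Triangle inequality is satisfied.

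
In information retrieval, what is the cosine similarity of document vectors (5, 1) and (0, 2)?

With u = (5, 1), v = (0, 2):
u·v = 5·0 + 1·2 = 0 + 2 = 2.
|u| = √(5² + 1²) = √26, |v| = √(0² + 2²) = √4, so |u||v| = √(26·4) = √104.
cos θ = (u·v)/(|u||v|) = 2/√104 ≈ 0.1961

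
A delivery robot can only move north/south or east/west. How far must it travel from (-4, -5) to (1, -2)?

Σ|x_i - y_i| = |-4 - 1| + |-5 - (-2)| = 5 + 3 = 8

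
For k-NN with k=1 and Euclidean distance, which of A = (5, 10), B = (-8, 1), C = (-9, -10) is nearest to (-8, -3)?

Distances: d(A) ≈ 18.3848, d(B) = 4, d(C) ≈ 7.0711. Nearest: B = (-8, 1) with distance 4.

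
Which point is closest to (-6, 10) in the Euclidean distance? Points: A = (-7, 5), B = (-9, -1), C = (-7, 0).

Distances: d(A) ≈ 5.099, d(B) ≈ 11.4018, d(C) ≈ 10.0499. Nearest: A = (-7, 5) with distance 5.099.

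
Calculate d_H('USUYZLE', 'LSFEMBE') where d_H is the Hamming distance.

Differing positions: 1, 3, 4, 5, 6. Hamming distance = 5.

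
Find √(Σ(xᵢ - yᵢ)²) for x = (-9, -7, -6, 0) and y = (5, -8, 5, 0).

√(Σ(x_i - y_i)²) = √((-9 - 5)² + (-7 - (-8))² + (-6 - 5)² + (0 - 0)²)
= √((-14)² + 1² + (-11)² + 0²) = √(196 + 1 + 121 + 0) = √318 ≈ 17.8326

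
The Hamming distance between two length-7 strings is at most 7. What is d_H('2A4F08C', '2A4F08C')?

Differing positions: none. Hamming distance = 0. The maximum possible Hamming distance for length-7 strings is 7, so d_H/7 = 0/7 = 0.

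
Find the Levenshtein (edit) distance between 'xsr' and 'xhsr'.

Let D[i][j] be the edit distance between the first i characters of 'xsr' and the first j characters of 'xhsr', with D[i][0] = i, D[0][j] = j, and D[i][j] = D[i-1][j-1] if the characters match, else 1 + min(D[i-1][j], D[i][j-1], D[i-1][j-1]). Filling the table (rows: prefixes of 'xsr', columns: prefixes of 'xhsr'):
     ε  x  h  s  r
  ε  0  1  2  3  4
  x  1  0  1  2  3
  s  2  1  1  1  2
  r  3  2  2  2  1
The bottom-right entry gives D[3][4] = 1, so no sequence of fewer than 1 edit works. Backtracking through the table gives one optimal edit sequence (1 edit):
  xsr → xhsr (ins h @2)
Edit distance = 1.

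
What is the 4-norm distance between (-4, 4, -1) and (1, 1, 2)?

(Σ|x_i - y_i|^4)^(1/4) = (|-4 - 1|^4 + |4 - 1|^4 + |-1 - 2|^4)^(1/4)
= (5^4 + 3^4 + 3^4)^(1/4) = (625 + 81 + 81)^(1/4) = (787)^(1/4) ≈ 5.2966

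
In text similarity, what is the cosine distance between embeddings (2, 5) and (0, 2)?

With u = (2, 5), v = (0, 2):
u·v = 2·0 + 5·2 = 0 + 10 = 10.
|u| = √(2² + 5²) = √29, |v| = √(0² + 2²) = √4, so |u||v| = √(29·4) = √116.
cos θ = (u·v)/(|u||v|) = 10/√116 ≈ 0.9285
Cosine distance = 1 - cos θ ≈ 1 - 0.9285 = 0.0715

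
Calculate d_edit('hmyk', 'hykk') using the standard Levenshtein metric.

Let D[i][j] be the edit distance between the first i characters of 'hmyk' and the first j characters of 'hykk', with D[i][0] = i, D[0][j] = j, and D[i][j] = D[i-1][j-1] if the characters match, else 1 + min(D[i-1][j], D[i][j-1], D[i-1][j-1]). Filling the table (rows: prefixes of 'hmyk', columns: prefixes of 'hykk'):
     ε  h  y  k  k
  ε  0  1  2  3  4
  h  1  0  1  2  3
  m  2  1  1  2  3
  y  3  2  1  2  3
  k  4  3  2  1  2
The bottom-right entry gives D[4][4] = 2, so no sequence of fewer than 2 edits works. Backtracking through the table gives one optimal edit sequence (2 edits):
  hmyk → hyyk (sub m→y @2)
  hyyk → hykk (sub y→k @3)
Edit distance = 2.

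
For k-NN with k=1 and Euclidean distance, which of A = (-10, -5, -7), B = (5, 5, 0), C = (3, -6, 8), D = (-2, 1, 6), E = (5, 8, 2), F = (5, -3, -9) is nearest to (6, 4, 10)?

Distances: d(A) ≈ 25.02, d(B) ≈ 10.0995, d(C) ≈ 10.6301, d(D) ≈ 9.434, d(E) = 9, d(F) ≈ 20.2731. Nearest: E = (5, 8, 2) with distance 9.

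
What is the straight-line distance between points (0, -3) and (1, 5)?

√(Σ(x_i - y_i)²) = √((0 - 1)² + (-3 - 5)²)
= √((-1)² + (-8)²) = √(1 + 64) = √65 ≈ 8.0623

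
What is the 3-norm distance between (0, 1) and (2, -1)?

(Σ|x_i - y_i|^3)^(1/3) = (|0 - 2|^3 + |1 - (-1)|^3)^(1/3)
= (2^3 + 2^3)^(1/3) = (8 + 8)^(1/3) = (16)^(1/3) ≈ 2.5198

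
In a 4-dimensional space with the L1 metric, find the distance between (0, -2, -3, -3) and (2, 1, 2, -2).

Σ|x_i - y_i| = |0 - 2| + |-2 - 1| + |-3 - 2| + |-3 - (-2)| = 2 + 3 + 5 + 1 = 11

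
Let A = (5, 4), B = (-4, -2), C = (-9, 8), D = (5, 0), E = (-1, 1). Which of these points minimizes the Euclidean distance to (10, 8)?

Distances: d(A) ≈ 6.4031, d(B) ≈ 17.2047, d(C) = 19, d(D) ≈ 9.434, d(E) ≈ 13.0384. Nearest: A = (5, 4) with distance 6.4031.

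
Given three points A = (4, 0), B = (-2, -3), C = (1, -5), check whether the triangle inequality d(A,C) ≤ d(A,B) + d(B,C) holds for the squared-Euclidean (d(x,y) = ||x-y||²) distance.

d(A,B) = 6² + 3² = 45, d(B,C) = 3² + 2² = 13, d(A,C) = 3² + 5² = 34.
d(A,C) = 34 ≤ 45 + 13 = 58. Triangle inequality is satisfied.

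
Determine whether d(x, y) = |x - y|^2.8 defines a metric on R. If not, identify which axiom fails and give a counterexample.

No. d(x,y) = |x-y|^2.8 fails the triangle inequality since p = 2.8 > 1. Counterexample: x = -5, y = -1, z = 0. d(x,z) = |-5 - 0|^2.8 = 5^2.8 ≈ 90.5975, but d(x,y) + d(y,z) = 4^2.8 + 1^2.8 ≈ 48.5029 + 1 = 49.5029. Since 90.5975 > 49.5029, the triangle inequality is violated.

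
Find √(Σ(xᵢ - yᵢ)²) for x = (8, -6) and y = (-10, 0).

√(Σ(x_i - y_i)²) = √((8 - (-10))² + (-6 - 0)²)
= √(18² + (-6)²) = √(324 + 36) = √360 ≈ 18.9737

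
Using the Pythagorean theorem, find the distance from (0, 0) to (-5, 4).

√(Σ(x_i - y_i)²) = √((0 - (-5))² + (0 - 4)²)
= √(5² + (-4)²) = √(25 + 16) = √41 ≈ 6.4031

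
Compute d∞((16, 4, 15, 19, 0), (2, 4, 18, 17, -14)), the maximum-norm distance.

max(|x_i - y_i|) = max(|16 - 2|, |4 - 4|, |15 - 18|, |19 - 17|, |0 - (-14)|) = max(14, 0, 3, 2, 14) = 14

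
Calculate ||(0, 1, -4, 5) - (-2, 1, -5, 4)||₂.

√(Σ(x_i - y_i)²) = √((0 - (-2))² + (1 - 1)² + (-4 - (-5))² + (5 - 4)²)
= √(2² + 0² + 1² + 1²) = √(4 + 0 + 1 + 1) = √6 ≈ 2.4495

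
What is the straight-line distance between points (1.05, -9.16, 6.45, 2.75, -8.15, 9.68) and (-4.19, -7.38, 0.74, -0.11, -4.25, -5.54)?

√(Σ(x_i - y_i)²) = √((1.05 - (-4.19))² + (-9.16 - (-7.38))² + (6.45 - 0.74)² + (2.75 - (-0.11))² + (-8.15 - (-4.25))² + (9.68 - (-5.54))²)
= √(5.24² + (-1.78)² + 5.71² + 2.86² + (-3.9)² + 15.22²) = √(27.4576 + 3.1684 + 32.6041 + 8.1796 + 15.21 + 231.6484) = √318.2681 ≈ 17.8401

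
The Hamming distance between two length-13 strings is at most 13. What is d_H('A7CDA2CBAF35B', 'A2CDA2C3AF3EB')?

Differing positions: 2, 8, 12. Hamming distance = 3. The maximum possible Hamming distance for length-13 strings is 13, so d_H/13 = 3/13 ≈ 0.2308.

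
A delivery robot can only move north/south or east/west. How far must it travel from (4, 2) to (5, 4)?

Σ|x_i - y_i| = |4 - 5| + |2 - 4| = 1 + 2 = 3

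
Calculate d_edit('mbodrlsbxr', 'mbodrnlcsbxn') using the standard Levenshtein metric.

Let D[i][j] be the edit distance between the first i characters of 'mbodrlsbxr' and the first j characters of 'mbodrnlcsbxn', with D[i][0] = i, D[0][j] = j, and D[i][j] = D[i-1][j-1] if the characters match, else 1 + min(D[i-1][j], D[i][j-1], D[i-1][j-1]). Filling the table (rows: prefixes of 'mbodrlsbxr', columns: prefixes of 'mbodrnlcsbxn'):
     ε  m  b  o  d  r  n  l  c  s  b  x  n
  ε  0  1  2  3  4  5  6  7  8  9 10 11 12
  m  1  0  1  2  3  4  5  6  7  8  9 10 11
  b  2  1  0  1  2  3  4  5  6  7  8  9 10
  o  3  2  1  0  1  2  3  4  5  6  7  8  9
  d  4  3  2  1  0  1  2  3  4  5  6  7  8
  r  5  4  3  2  1  0  1  2  3  4  5  6  7
  l  6  5  4  3  2  1  1  1  2  3  4  5  6
  s  7  6  5  4  3  2  2  2  2  2  3  4  5
  b  8  7  6  5  4  3  3  3  3  3  2  3  4
  x  9  8  7  6  5  4  4  4  4  4  3  2  3
  r 10  9  8  7  6  5  5  5  5  5  4  3  3
The bottom-right entry gives D[10][12] = 3, so no sequence of fewer than 3 edits works. Backtracking through the table gives one optimal edit sequence (3 edits):
  mbodrlsbxr → mbodrnlsbxr (ins n @6)
  mbodrnlsbxr → mbodrnlcsbxr (ins c @8)
  mbodrnlcsbxr → mbodrnlcsbxn (sub r→n @12)
Edit distance = 3.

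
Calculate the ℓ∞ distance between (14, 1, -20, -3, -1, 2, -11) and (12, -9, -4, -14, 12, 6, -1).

max(|x_i - y_i|) = max(|14 - 12|, |1 - (-9)|, |-20 - (-4)|, |-3 - (-14)|, |-1 - 12|, |2 - 6|, |-11 - (-1)|) = max(2, 10, 16, 11, 13, 4, 10) = 16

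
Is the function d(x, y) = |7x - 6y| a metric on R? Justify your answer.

No. d fails symmetry: d(9, 3) = |7·9 - 6·3| = |45| = 45, but d(3, 9) = |7·3 - 6·9| = |-33| = 33. Since 45 ≠ 33, d(x,y) ≠ d(y,x) in general.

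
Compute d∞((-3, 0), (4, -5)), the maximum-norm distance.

max(|x_i - y_i|) = max(|-3 - 4|, |0 - (-5)|) = max(7, 5) = 7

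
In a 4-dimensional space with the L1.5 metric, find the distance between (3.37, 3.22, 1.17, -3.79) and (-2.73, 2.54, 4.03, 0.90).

(Σ|x_i - y_i|^1.5)^(1/1.5) = (|3.37 - (-2.73)|^1.5 + |3.22 - 2.54|^1.5 + |1.17 - 4.03|^1.5 + |-3.79 - 0.9|^1.5)^(1/1.5)
= (6.1^1.5 + 0.68^1.5 + 2.86^1.5 + 4.69^1.5)^(1/1.5) ≈ (15.0659 + 0.5607 + 4.8367 + 10.1569)^(1/1.5) = (30.6202)^(1/1.5) ≈ 9.7875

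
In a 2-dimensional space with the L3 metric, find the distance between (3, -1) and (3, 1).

(Σ|x_i - y_i|^3)^(1/3) = (|3 - 3|^3 + |-1 - 1|^3)^(1/3)
= (0^3 + 2^3)^(1/3) = (0 + 8)^(1/3) = (8)^(1/3) = 2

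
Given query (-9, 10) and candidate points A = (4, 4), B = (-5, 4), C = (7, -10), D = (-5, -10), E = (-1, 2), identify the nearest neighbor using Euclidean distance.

Distances: d(A) ≈ 14.3178, d(B) ≈ 7.2111, d(C) ≈ 25.6125, d(D) ≈ 20.3961, d(E) ≈ 11.3137. Nearest: B = (-5, 4) with distance 7.2111.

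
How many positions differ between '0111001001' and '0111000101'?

Differing positions: 7, 8. Hamming distance = 2.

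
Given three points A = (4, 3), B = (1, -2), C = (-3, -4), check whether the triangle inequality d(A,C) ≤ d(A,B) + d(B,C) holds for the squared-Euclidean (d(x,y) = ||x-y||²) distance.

d(A,B) = 3² + 5² = 34, d(B,C) = 4² + 2² = 20, d(A,C) = 7² + 7² = 98.
d(A,C) = 98 > 34 + 20 = 54. Triangle inequality is VIOLATED. (Squared-Euclidean is not a metric — this is a counterexample.)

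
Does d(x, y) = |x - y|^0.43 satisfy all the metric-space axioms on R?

Yes. With 0 < p = 0.43 ≤ 1, d(x,y) = |x-y|^0.43 is a metric on R. Non-negativity and symmetry are immediate; |x-y|^0.43 = 0 ⟺ |x-y| = 0 ⟺ x = y. For the triangle inequality, the function t ↦ t^0.43 is subadditive on [0,∞) when p ≤ 1, so |x-z|^0.43 ≤ (|x-y| + |y-z|)^0.43 ≤ |x-y|^0.43 + |y-z|^0.43.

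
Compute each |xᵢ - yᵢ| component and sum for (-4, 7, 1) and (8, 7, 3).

Σ|x_i - y_i| = |-4 - 8| + |7 - 7| + |1 - 3| = 12 + 0 + 2 = 14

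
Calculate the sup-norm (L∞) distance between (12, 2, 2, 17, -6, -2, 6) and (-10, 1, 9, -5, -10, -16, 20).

max(|x_i - y_i|) = max(|12 - (-10)|, |2 - 1|, |2 - 9|, |17 - (-5)|, |-6 - (-10)|, |-2 - (-16)|, |6 - 20|) = max(22, 1, 7, 22, 4, 14, 14) = 22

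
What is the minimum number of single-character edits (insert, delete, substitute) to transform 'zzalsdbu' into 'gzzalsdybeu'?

Let D[i][j] be the edit distance between the first i characters of 'zzalsdbu' and the first j characters of 'gzzalsdybeu', with D[i][0] = i, D[0][j] = j, and D[i][j] = D[i-1][j-1] if the characters match, else 1 + min(D[i-1][j], D[i][j-1], D[i-1][j-1]). Filling the table (rows: prefixes of 'zzalsdbu', columns: prefixes of 'gzzalsdybeu'):
     ε  g  z  z  a  l  s  d  y  b  e  u
  ε  0  1  2  3  4  5  6  7  8  9 10 11
  z  1  1  1  2  3  4  5  6  7  8  9 10
  z  2  2  1  1  2  3  4  5  6  7  8  9
  a  3  3  2  2  1  2  3  4  5  6  7  8
  l  4  4  3  3  2  1  2  3  4  5  6  7
  s  5  5  4  4  3  2  1  2  3  4  5  6
  d  6  6  5  5  4  3  2  1  2  3  4  5
  b  7  7  6  6  5  4  3  2  2  2  3  4
  u  8  8  7  7  6  5  4  3  3  3  3  3
The bottom-right entry gives D[8][11] = 3, so no sequence of fewer than 3 edits works. Backtracking through the table gives one optimal edit sequence (3 edits):
  zzalsdbu → gzzalsdbu (ins g @1)
  gzzalsdbu → gzzalsdybu (ins y @8)
  gzzalsdybu → gzzalsdybeu (ins e @10)
Edit distance = 3.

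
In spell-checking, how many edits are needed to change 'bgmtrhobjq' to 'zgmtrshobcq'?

Let D[i][j] be the edit distance between the first i characters of 'bgmtrhobjq' and the first j characters of 'zgmtrshobcq', with D[i][0] = i, D[0][j] = j, and D[i][j] = D[i-1][j-1] if the characters match, else 1 + min(D[i-1][j], D[i][j-1], D[i-1][j-1]). Filling the table (rows: prefixes of 'bgmtrhobjq', columns: prefixes of 'zgmtrshobcq'):
     ε  z  g  m  t  r  s  h  o  b  c  q
  ε  0  1  2  3  4  5  6  7  8  9 10 11
  b  1  1  2  3  4  5  6  7  8  8  9 10
  g  2  2  1  2  3  4  5  6  7  8  9 10
  m  3  3  2  1  2  3  4  5  6  7  8  9
  t  4  4  3  2  1  2  3  4  5  6  7  8
  r  5  5  4  3  2  1  2  3  4  5  6  7
  h  6  6  5  4  3  2  2  2  3  4  5  6
  o  7  7  6  5  4  3  3  3  2  3  4  5
  b  8  8  7  6  5  4  4  4  3  2  3  4
  j  9  9  8  7  6  5  5  5  4  3  3  4
  q 10 10  9  8  7  6  6  6  5  4  4  3
The bottom-right entry gives D[10][11] = 3, so no sequence of fewer than 3 edits works. Backtracking through the table gives one optimal edit sequence (3 edits):
  bgmtrhobjq → zgmtrhobjq (sub b→z @1)
  zgmtrhobjq → zgmtrshobjq (ins s @6)
  zgmtrshobjq → zgmtrshobcq (sub j→c @10)
Edit distance = 3.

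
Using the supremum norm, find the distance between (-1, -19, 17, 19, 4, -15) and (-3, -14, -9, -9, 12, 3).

max(|x_i - y_i|) = max(|-1 - (-3)|, |-19 - (-14)|, |17 - (-9)|, |19 - (-9)|, |4 - 12|, |-15 - 3|) = max(2, 5, 26, 28, 8, 18) = 28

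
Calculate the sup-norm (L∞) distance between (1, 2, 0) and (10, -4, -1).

max(|x_i - y_i|) = max(|1 - 10|, |2 - (-4)|, |0 - (-1)|) = max(9, 6, 1) = 9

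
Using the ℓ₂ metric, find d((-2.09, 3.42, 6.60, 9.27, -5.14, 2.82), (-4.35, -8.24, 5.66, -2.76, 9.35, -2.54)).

√(Σ(x_i - y_i)²) = √((-2.09 - (-4.35))² + (3.42 - (-8.24))² + (6.6 - 5.66)² + (9.27 - (-2.76))² + (-5.14 - 9.35)² + (2.82 - (-2.54))²)
= √(2.26² + 11.66² + 0.94² + 12.03² + (-14.49)² + 5.36²) = √(5.1076 + 135.9556 + 0.8836 + 144.7209 + 209.9601 + 28.7296) = √525.3574 ≈ 22.9207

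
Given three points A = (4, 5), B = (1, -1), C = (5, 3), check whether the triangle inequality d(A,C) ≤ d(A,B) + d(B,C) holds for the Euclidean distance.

d(A,B) = √(3² + 6²) = √45 ≈ 6.7082, d(B,C) = √(4² + 4²) = √32 ≈ 5.6569, d(A,C) = √(1² + 2²) = √5 ≈ 2.2361.
d(A,C) ≈ 2.2361 ≤ 6.7082 + 5.6569 = 12.3651. Triangle inequality is satisfied.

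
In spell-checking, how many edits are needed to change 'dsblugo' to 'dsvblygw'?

Let D[i][j] be the edit distance between the first i characters of 'dsblugo' and the first j characters of 'dsvblygw', with D[i][0] = i, D[0][j] = j, and D[i][j] = D[i-1][j-1] if the characters match, else 1 + min(D[i-1][j], D[i][j-1], D[i-1][j-1]). Filling the table (rows: prefixes of 'dsblugo', columns: prefixes of 'dsvblygw'):
     ε  d  s  v  b  l  y  g  w
  ε  0  1  2  3  4  5  6  7  8
  d  1  0  1  2  3  4  5  6  7
  s  2  1  0  1  2  3  4  5  6
  b  3  2  1  1  1  2  3  4  5
  l  4  3  2  2  2  1  2  3  4
  u  5  4  3  3  3  2  2  3  4
  g  6  5  4  4  4  3  3  2  3
  o  7  6  5  5  5  4  4  3  3
The bottom-right entry gives D[7][8] = 3, so no sequence of fewer than 3 edits works. Backtracking through the table gives one optimal edit sequence (3 edits):
  dsblugo → dsvblugo (ins v @3)
  dsvblugo → dsvblygo (sub u→y @6)
  dsvblygo → dsvblygw (sub o→w @8)
Edit distance = 3.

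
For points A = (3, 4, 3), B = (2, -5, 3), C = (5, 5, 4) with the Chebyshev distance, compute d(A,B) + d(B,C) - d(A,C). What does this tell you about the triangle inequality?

d(A,B) = max(1, 9, 0) = 9, d(B,C) = max(3, 10, 1) = 10, d(A,C) = max(2, 1, 1) = 2.
d(A,B) + d(B,C) - d(A,C) = 9 + 10 - 2 = 19 - 2 = 17. This is ≥ 0, so the triangle inequality holds for these points.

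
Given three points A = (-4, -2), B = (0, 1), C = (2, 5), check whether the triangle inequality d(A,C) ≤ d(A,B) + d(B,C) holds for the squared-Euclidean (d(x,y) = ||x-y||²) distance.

d(A,B) = 4² + 3² = 25, d(B,C) = 2² + 4² = 20, d(A,C) = 6² + 7² = 85.
d(A,C) = 85 > 25 + 20 = 45. Triangle inequality is VIOLATED. (Squared-Euclidean is not a metric — this is a counterexample.)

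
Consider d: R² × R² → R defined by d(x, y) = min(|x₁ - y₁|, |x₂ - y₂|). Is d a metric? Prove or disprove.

No. d fails identity of indiscernibles: take x = (5, 0) and y = (5, 6). Then d(x,y) = min(|5 - 5|, |0 - 6|) = min(0, 6) = 0, yet x ≠ y.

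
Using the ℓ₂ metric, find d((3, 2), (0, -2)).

√(Σ(x_i - y_i)²) = √((3 - 0)² + (2 - (-2))²)
= √(3² + 4²) = √(9 + 16) = √25 = 5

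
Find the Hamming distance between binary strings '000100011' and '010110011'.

Differing positions: 2, 5. Hamming distance = 2.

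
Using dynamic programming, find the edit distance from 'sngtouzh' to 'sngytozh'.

Let D[i][j] be the edit distance between the first i characters of 'sngtouzh' and the first j characters of 'sngytozh', with D[i][0] = i, D[0][j] = j, and D[i][j] = D[i-1][j-1] if the characters match, else 1 + min(D[i-1][j], D[i][j-1], D[i-1][j-1]). Filling the table (rows: prefixes of 'sngtouzh', columns: prefixes of 'sngytozh'):
     ε  s  n  g  y  t  o  z  h
  ε  0  1  2  3  4  5  6  7  8
  s  1  0  1  2  3  4  5  6  7
  n  2  1  0  1  2  3  4  5  6
  g  3  2  1  0  1  2  3  4  5
  t  4  3  2  1  1  1  2  3  4
  o  5  4  3  2  2  2  1  2  3
  u  6  5  4  3  3  3  2  2  3
  z  7  6  5  4  4  4  3  2  3
  h  8  7  6  5  5  5  4  3  2
The bottom-right entry gives D[8][8] = 2, so no sequence of fewer than 2 edits works. Backtracking through the table gives one optimal edit sequence (2 edits):
  sngtouzh → sngytouzh (ins y @4)
  sngytouzh → sngytozh (del u @7)
Edit distance = 2.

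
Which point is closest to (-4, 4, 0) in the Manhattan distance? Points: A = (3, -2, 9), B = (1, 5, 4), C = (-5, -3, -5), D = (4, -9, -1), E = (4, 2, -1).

Distances: d(A) = 22, d(B) = 10, d(C) = 13, d(D) = 22, d(E) = 11. Nearest: B = (1, 5, 4) with distance 10.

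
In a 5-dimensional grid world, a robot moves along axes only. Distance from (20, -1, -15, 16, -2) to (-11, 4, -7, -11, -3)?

Σ|x_i - y_i| = |20 - (-11)| + |-1 - 4| + |-15 - (-7)| + |16 - (-11)| + |-2 - (-3)| = 31 + 5 + 8 + 27 + 1 = 72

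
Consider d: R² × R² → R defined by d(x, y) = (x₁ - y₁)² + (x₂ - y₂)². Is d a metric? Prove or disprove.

No. The squared Euclidean distance fails the triangle inequality. Counterexample: x = (0, 0), y = (3, 5), z = (6, 10). d(x,z) = 6² + 10² = 136, but d(x,y) + d(y,z) = (3² + 5²) + (3² + 5²) = 34 + 34 = 68. Since 136 > 68, the triangle inequality is violated. (Note: √d, the ordinary Euclidean distance, IS a metric.)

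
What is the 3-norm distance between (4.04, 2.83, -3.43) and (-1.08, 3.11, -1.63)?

(Σ|x_i - y_i|^3)^(1/3) = (|4.04 - (-1.08)|^3 + |2.83 - 3.11|^3 + |-3.43 - (-1.63)|^3)^(1/3)
= (5.12^3 + 0.28^3 + 1.8^3)^(1/3) ≈ (134.2177 + 0.022 + 5.832)^(1/3) = (140.0717)^(1/3) ≈ 5.1934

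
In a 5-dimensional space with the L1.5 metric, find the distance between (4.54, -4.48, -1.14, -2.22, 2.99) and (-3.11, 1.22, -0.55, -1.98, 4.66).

(Σ|x_i - y_i|^1.5)^(1/1.5) = (|4.54 - (-3.11)|^1.5 + |-4.48 - 1.22|^1.5 + |-1.14 - (-0.55)|^1.5 + |-2.22 - (-1.98)|^1.5 + |2.99 - 4.66|^1.5)^(1/1.5)
= (7.65^1.5 + 5.7^1.5 + 0.59^1.5 + 0.24^1.5 + 1.67^1.5)^(1/1.5) ≈ (21.1589 + 13.6086 + 0.4532 + 0.1176 + 2.1581)^(1/1.5) = (37.4964)^(1/1.5) ≈ 11.2028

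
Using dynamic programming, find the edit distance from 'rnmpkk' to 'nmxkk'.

Let D[i][j] be the edit distance between the first i characters of 'rnmpkk' and the first j characters of 'nmxkk', with D[i][0] = i, D[0][j] = j, and D[i][j] = D[i-1][j-1] if the characters match, else 1 + min(D[i-1][j], D[i][j-1], D[i-1][j-1]). Filling the table (rows: prefixes of 'rnmpkk', columns: prefixes of 'nmxkk'):
     ε  n  m  x  k  k
  ε  0  1  2  3  4  5
  r  1  1  2  3  4  5
  n  2  1  2  3  4  5
  m  3  2  1  2  3  4
  p  4  3  2  2  3  4
  k  5  4  3  3  2  3
  k  6  5  4  4  3  2
The bottom-right entry gives D[6][5] = 2, so no sequence of fewer than 2 edits works. Backtracking through the table gives one optimal edit sequence (2 edits):
  rnmpkk → nmpkk (del r @1)
  nmpkk → nmxkk (sub p→x @3)
Edit distance = 2.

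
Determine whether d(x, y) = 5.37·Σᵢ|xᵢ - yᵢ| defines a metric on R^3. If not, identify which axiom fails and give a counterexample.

Yes. The L1 (Manhattan) norm induces a metric on R^3, and multiplying a metric by a positive constant 5.37 > 0 preserves all four axioms: non-negativity (5.37·||x-y|| ≥ 0), identity (5.37·||x-y|| = 0 ⟺ ||x-y|| = 0 ⟺ x = y), symmetry (||x-y|| = ||y-x||), and the triangle inequality (5.37·||x-z|| ≤ 5.37·||x-y|| + 5.37·||y-z||). So d is a metric.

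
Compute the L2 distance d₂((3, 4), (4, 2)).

√(Σ(x_i - y_i)²) = √((3 - 4)² + (4 - 2)²)
= √((-1)² + 2²) = √(1 + 4) = √5 ≈ 2.2361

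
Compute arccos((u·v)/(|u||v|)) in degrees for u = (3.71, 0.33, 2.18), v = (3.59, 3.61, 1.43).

With u = (3.71, 0.33, 2.18), v = (3.59, 3.61, 1.43):
u·v = 3.71·3.59 + 0.33·3.61 + 2.18·1.43 = 13.3189 + 1.1913 + 3.1174 = 17.6276.
|u| = √(3.71² + 0.33² + 2.18²) = √(13.7641 + 0.1089 + 4.7524) = √18.6254, |v| = √(3.59² + 3.61² + 1.43²) = √(12.8881 + 13.0321 + 2.0449) = √27.9651.
cos θ = (u·v)/(|u||v|) = 17.6276/(√18.6254·√27.9651) ≈ 0.772382
θ = arccos(0.772382) ≈ 39.43°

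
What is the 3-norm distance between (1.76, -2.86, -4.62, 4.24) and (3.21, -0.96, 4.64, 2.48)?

(Σ|x_i - y_i|^3)^(1/3) = (|1.76 - 3.21|^3 + |-2.86 - (-0.96)|^3 + |-4.62 - 4.64|^3 + |4.24 - 2.48|^3)^(1/3)
= (1.45^3 + 1.9^3 + 9.26^3 + 1.76^3)^(1/3) ≈ (3.0486 + 6.859 + 794.0228 + 5.4518)^(1/3) = (809.3822)^(1/3) ≈ 9.3193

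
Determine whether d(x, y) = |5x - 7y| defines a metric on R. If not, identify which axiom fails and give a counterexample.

No. d fails symmetry: d(5, 1) = |5·5 - 7·1| = |18| = 18, but d(1, 5) = |5·1 - 7·5| = |-30| = 30. Since 18 ≠ 30, d(x,y) ≠ d(y,x) in general.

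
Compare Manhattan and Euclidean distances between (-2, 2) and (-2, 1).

L1 = |-2 - (-2)| + |2 - 1| = 0 + 1 = 1
L2 = √(0² + 1²) = √1 = 1
L1 ≥ L2 always (equality iff movement is along one axis); L1 = L2 here (movement is along a single axis).
Ratio L1/L2 = 1/1 = 1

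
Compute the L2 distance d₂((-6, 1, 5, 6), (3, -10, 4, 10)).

√(Σ(x_i - y_i)²) = √((-6 - 3)² + (1 - (-10))² + (5 - 4)² + (6 - 10)²)
= √((-9)² + 11² + 1² + (-4)²) = √(81 + 121 + 1 + 16) = √219 ≈ 14.7986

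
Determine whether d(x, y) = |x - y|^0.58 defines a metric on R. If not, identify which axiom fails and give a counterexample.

Yes. With 0 < p = 0.58 ≤ 1, d(x,y) = |x-y|^0.58 is a metric on R. Non-negativity and symmetry are immediate; |x-y|^0.58 = 0 ⟺ |x-y| = 0 ⟺ x = y. For the triangle inequality, the function t ↦ t^0.58 is subadditive on [0,∞) when p ≤ 1, so |x-z|^0.58 ≤ (|x-y| + |y-z|)^0.58 ≤ |x-y|^0.58 + |y-z|^0.58.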